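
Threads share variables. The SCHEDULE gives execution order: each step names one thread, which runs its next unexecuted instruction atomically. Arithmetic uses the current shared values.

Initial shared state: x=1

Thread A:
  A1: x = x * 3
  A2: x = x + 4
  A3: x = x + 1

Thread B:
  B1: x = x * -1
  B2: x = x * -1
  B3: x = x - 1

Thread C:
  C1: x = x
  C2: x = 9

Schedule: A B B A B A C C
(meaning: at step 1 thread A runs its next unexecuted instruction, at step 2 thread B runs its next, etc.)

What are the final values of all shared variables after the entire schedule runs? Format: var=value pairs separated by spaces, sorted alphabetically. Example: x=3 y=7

Step 1: thread A executes A1 (x = x * 3). Shared: x=3. PCs: A@1 B@0 C@0
Step 2: thread B executes B1 (x = x * -1). Shared: x=-3. PCs: A@1 B@1 C@0
Step 3: thread B executes B2 (x = x * -1). Shared: x=3. PCs: A@1 B@2 C@0
Step 4: thread A executes A2 (x = x + 4). Shared: x=7. PCs: A@2 B@2 C@0
Step 5: thread B executes B3 (x = x - 1). Shared: x=6. PCs: A@2 B@3 C@0
Step 6: thread A executes A3 (x = x + 1). Shared: x=7. PCs: A@3 B@3 C@0
Step 7: thread C executes C1 (x = x). Shared: x=7. PCs: A@3 B@3 C@1
Step 8: thread C executes C2 (x = 9). Shared: x=9. PCs: A@3 B@3 C@2

Answer: x=9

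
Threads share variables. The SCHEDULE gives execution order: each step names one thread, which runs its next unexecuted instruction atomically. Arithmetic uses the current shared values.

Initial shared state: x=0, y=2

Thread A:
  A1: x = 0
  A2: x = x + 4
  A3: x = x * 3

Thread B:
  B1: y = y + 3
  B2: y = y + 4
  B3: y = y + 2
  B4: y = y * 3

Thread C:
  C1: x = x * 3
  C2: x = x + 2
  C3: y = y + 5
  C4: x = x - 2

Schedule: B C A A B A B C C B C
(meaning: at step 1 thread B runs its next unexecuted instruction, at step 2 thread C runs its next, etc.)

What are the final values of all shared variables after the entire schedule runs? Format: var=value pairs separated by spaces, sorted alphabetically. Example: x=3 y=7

Answer: x=12 y=48

Derivation:
Step 1: thread B executes B1 (y = y + 3). Shared: x=0 y=5. PCs: A@0 B@1 C@0
Step 2: thread C executes C1 (x = x * 3). Shared: x=0 y=5. PCs: A@0 B@1 C@1
Step 3: thread A executes A1 (x = 0). Shared: x=0 y=5. PCs: A@1 B@1 C@1
Step 4: thread A executes A2 (x = x + 4). Shared: x=4 y=5. PCs: A@2 B@1 C@1
Step 5: thread B executes B2 (y = y + 4). Shared: x=4 y=9. PCs: A@2 B@2 C@1
Step 6: thread A executes A3 (x = x * 3). Shared: x=12 y=9. PCs: A@3 B@2 C@1
Step 7: thread B executes B3 (y = y + 2). Shared: x=12 y=11. PCs: A@3 B@3 C@1
Step 8: thread C executes C2 (x = x + 2). Shared: x=14 y=11. PCs: A@3 B@3 C@2
Step 9: thread C executes C3 (y = y + 5). Shared: x=14 y=16. PCs: A@3 B@3 C@3
Step 10: thread B executes B4 (y = y * 3). Shared: x=14 y=48. PCs: A@3 B@4 C@3
Step 11: thread C executes C4 (x = x - 2). Shared: x=12 y=48. PCs: A@3 B@4 C@4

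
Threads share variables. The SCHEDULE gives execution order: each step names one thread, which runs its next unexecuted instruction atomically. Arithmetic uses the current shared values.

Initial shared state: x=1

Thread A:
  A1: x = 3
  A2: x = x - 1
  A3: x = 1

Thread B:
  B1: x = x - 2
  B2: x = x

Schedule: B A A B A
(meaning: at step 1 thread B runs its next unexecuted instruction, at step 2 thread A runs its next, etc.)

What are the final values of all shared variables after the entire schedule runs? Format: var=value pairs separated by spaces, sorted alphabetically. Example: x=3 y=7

Step 1: thread B executes B1 (x = x - 2). Shared: x=-1. PCs: A@0 B@1
Step 2: thread A executes A1 (x = 3). Shared: x=3. PCs: A@1 B@1
Step 3: thread A executes A2 (x = x - 1). Shared: x=2. PCs: A@2 B@1
Step 4: thread B executes B2 (x = x). Shared: x=2. PCs: A@2 B@2
Step 5: thread A executes A3 (x = 1). Shared: x=1. PCs: A@3 B@2

Answer: x=1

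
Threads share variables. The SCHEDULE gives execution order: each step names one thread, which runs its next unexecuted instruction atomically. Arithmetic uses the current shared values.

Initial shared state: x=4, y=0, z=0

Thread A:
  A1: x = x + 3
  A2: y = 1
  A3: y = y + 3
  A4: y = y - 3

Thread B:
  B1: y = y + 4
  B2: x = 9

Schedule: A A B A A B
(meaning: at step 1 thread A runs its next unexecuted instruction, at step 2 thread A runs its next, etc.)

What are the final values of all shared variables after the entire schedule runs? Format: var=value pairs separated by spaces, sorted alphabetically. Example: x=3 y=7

Answer: x=9 y=5 z=0

Derivation:
Step 1: thread A executes A1 (x = x + 3). Shared: x=7 y=0 z=0. PCs: A@1 B@0
Step 2: thread A executes A2 (y = 1). Shared: x=7 y=1 z=0. PCs: A@2 B@0
Step 3: thread B executes B1 (y = y + 4). Shared: x=7 y=5 z=0. PCs: A@2 B@1
Step 4: thread A executes A3 (y = y + 3). Shared: x=7 y=8 z=0. PCs: A@3 B@1
Step 5: thread A executes A4 (y = y - 3). Shared: x=7 y=5 z=0. PCs: A@4 B@1
Step 6: thread B executes B2 (x = 9). Shared: x=9 y=5 z=0. PCs: A@4 B@2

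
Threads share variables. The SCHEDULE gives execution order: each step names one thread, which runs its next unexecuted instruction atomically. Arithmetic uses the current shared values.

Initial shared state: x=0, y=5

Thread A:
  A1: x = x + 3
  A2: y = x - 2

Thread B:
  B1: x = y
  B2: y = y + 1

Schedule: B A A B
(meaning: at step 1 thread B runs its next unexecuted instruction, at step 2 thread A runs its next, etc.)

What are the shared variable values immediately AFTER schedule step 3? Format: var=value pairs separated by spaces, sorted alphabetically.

Step 1: thread B executes B1 (x = y). Shared: x=5 y=5. PCs: A@0 B@1
Step 2: thread A executes A1 (x = x + 3). Shared: x=8 y=5. PCs: A@1 B@1
Step 3: thread A executes A2 (y = x - 2). Shared: x=8 y=6. PCs: A@2 B@1

Answer: x=8 y=6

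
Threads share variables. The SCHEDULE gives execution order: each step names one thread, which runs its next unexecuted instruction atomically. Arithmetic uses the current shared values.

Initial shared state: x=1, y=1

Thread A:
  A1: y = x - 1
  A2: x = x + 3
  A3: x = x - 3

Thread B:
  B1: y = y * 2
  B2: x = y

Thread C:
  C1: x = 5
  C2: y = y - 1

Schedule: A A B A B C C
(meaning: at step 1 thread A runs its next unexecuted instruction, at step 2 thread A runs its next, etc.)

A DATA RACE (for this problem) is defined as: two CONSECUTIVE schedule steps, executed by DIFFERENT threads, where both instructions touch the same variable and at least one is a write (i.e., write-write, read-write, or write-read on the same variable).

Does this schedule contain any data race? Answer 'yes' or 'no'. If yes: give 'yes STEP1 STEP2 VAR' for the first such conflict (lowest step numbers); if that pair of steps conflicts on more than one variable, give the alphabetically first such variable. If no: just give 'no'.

Steps 1,2: same thread (A). No race.
Steps 2,3: A(r=x,w=x) vs B(r=y,w=y). No conflict.
Steps 3,4: B(r=y,w=y) vs A(r=x,w=x). No conflict.
Steps 4,5: A(x = x - 3) vs B(x = y). RACE on x (W-W).
Steps 5,6: B(x = y) vs C(x = 5). RACE on x (W-W).
Steps 6,7: same thread (C). No race.
First conflict at steps 4,5.

Answer: yes 4 5 x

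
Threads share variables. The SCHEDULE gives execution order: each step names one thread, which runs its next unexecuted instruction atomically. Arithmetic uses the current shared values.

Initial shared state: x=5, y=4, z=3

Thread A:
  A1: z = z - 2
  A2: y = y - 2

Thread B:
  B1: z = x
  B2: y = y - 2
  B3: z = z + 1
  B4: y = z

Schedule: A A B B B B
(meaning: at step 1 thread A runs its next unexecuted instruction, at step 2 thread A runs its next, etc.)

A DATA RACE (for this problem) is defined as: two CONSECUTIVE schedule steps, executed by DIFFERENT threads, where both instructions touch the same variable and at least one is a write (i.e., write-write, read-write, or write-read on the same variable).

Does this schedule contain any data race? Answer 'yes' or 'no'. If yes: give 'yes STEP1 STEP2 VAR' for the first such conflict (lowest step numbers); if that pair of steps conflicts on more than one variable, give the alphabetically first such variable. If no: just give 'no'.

Answer: no

Derivation:
Steps 1,2: same thread (A). No race.
Steps 2,3: A(r=y,w=y) vs B(r=x,w=z). No conflict.
Steps 3,4: same thread (B). No race.
Steps 4,5: same thread (B). No race.
Steps 5,6: same thread (B). No race.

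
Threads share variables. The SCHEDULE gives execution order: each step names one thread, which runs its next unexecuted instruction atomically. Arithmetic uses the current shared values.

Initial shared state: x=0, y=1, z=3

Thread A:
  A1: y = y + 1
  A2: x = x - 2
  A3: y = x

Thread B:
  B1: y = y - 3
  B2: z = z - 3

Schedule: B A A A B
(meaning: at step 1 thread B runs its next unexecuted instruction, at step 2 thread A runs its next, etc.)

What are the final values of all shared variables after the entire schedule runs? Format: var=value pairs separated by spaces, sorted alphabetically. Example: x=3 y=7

Answer: x=-2 y=-2 z=0

Derivation:
Step 1: thread B executes B1 (y = y - 3). Shared: x=0 y=-2 z=3. PCs: A@0 B@1
Step 2: thread A executes A1 (y = y + 1). Shared: x=0 y=-1 z=3. PCs: A@1 B@1
Step 3: thread A executes A2 (x = x - 2). Shared: x=-2 y=-1 z=3. PCs: A@2 B@1
Step 4: thread A executes A3 (y = x). Shared: x=-2 y=-2 z=3. PCs: A@3 B@1
Step 5: thread B executes B2 (z = z - 3). Shared: x=-2 y=-2 z=0. PCs: A@3 B@2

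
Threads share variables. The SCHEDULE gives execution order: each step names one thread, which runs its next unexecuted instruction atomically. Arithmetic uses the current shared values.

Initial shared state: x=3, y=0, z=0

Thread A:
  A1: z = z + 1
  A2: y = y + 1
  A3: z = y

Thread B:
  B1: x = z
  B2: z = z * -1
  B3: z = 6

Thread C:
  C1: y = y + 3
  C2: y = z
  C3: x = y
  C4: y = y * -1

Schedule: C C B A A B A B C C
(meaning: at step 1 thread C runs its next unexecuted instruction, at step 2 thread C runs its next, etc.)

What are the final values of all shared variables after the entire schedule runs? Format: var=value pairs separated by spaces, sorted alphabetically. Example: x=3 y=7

Step 1: thread C executes C1 (y = y + 3). Shared: x=3 y=3 z=0. PCs: A@0 B@0 C@1
Step 2: thread C executes C2 (y = z). Shared: x=3 y=0 z=0. PCs: A@0 B@0 C@2
Step 3: thread B executes B1 (x = z). Shared: x=0 y=0 z=0. PCs: A@0 B@1 C@2
Step 4: thread A executes A1 (z = z + 1). Shared: x=0 y=0 z=1. PCs: A@1 B@1 C@2
Step 5: thread A executes A2 (y = y + 1). Shared: x=0 y=1 z=1. PCs: A@2 B@1 C@2
Step 6: thread B executes B2 (z = z * -1). Shared: x=0 y=1 z=-1. PCs: A@2 B@2 C@2
Step 7: thread A executes A3 (z = y). Shared: x=0 y=1 z=1. PCs: A@3 B@2 C@2
Step 8: thread B executes B3 (z = 6). Shared: x=0 y=1 z=6. PCs: A@3 B@3 C@2
Step 9: thread C executes C3 (x = y). Shared: x=1 y=1 z=6. PCs: A@3 B@3 C@3
Step 10: thread C executes C4 (y = y * -1). Shared: x=1 y=-1 z=6. PCs: A@3 B@3 C@4

Answer: x=1 y=-1 z=6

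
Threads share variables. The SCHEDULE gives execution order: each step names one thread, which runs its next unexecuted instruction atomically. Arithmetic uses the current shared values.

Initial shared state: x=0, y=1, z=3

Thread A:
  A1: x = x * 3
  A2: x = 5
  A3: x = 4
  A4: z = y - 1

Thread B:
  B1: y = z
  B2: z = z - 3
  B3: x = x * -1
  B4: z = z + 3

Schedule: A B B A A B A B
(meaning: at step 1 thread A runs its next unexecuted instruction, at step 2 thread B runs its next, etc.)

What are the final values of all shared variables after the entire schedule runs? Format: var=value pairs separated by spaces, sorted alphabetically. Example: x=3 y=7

Step 1: thread A executes A1 (x = x * 3). Shared: x=0 y=1 z=3. PCs: A@1 B@0
Step 2: thread B executes B1 (y = z). Shared: x=0 y=3 z=3. PCs: A@1 B@1
Step 3: thread B executes B2 (z = z - 3). Shared: x=0 y=3 z=0. PCs: A@1 B@2
Step 4: thread A executes A2 (x = 5). Shared: x=5 y=3 z=0. PCs: A@2 B@2
Step 5: thread A executes A3 (x = 4). Shared: x=4 y=3 z=0. PCs: A@3 B@2
Step 6: thread B executes B3 (x = x * -1). Shared: x=-4 y=3 z=0. PCs: A@3 B@3
Step 7: thread A executes A4 (z = y - 1). Shared: x=-4 y=3 z=2. PCs: A@4 B@3
Step 8: thread B executes B4 (z = z + 3). Shared: x=-4 y=3 z=5. PCs: A@4 B@4

Answer: x=-4 y=3 z=5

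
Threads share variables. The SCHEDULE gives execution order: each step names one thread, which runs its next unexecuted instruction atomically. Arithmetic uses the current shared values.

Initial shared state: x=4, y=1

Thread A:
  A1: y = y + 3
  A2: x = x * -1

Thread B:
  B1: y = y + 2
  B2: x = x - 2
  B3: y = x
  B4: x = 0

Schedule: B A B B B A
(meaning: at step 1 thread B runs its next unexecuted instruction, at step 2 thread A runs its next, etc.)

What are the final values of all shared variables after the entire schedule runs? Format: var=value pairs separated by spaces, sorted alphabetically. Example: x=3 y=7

Step 1: thread B executes B1 (y = y + 2). Shared: x=4 y=3. PCs: A@0 B@1
Step 2: thread A executes A1 (y = y + 3). Shared: x=4 y=6. PCs: A@1 B@1
Step 3: thread B executes B2 (x = x - 2). Shared: x=2 y=6. PCs: A@1 B@2
Step 4: thread B executes B3 (y = x). Shared: x=2 y=2. PCs: A@1 B@3
Step 5: thread B executes B4 (x = 0). Shared: x=0 y=2. PCs: A@1 B@4
Step 6: thread A executes A2 (x = x * -1). Shared: x=0 y=2. PCs: A@2 B@4

Answer: x=0 y=2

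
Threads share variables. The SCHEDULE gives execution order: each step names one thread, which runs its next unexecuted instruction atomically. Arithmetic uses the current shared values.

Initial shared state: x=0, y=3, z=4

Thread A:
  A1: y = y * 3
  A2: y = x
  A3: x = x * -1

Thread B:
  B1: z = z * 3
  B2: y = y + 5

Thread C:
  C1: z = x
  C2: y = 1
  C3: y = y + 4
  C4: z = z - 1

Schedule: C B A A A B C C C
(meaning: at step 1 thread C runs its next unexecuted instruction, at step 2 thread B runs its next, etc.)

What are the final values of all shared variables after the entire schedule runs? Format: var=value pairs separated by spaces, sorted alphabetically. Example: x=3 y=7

Step 1: thread C executes C1 (z = x). Shared: x=0 y=3 z=0. PCs: A@0 B@0 C@1
Step 2: thread B executes B1 (z = z * 3). Shared: x=0 y=3 z=0. PCs: A@0 B@1 C@1
Step 3: thread A executes A1 (y = y * 3). Shared: x=0 y=9 z=0. PCs: A@1 B@1 C@1
Step 4: thread A executes A2 (y = x). Shared: x=0 y=0 z=0. PCs: A@2 B@1 C@1
Step 5: thread A executes A3 (x = x * -1). Shared: x=0 y=0 z=0. PCs: A@3 B@1 C@1
Step 6: thread B executes B2 (y = y + 5). Shared: x=0 y=5 z=0. PCs: A@3 B@2 C@1
Step 7: thread C executes C2 (y = 1). Shared: x=0 y=1 z=0. PCs: A@3 B@2 C@2
Step 8: thread C executes C3 (y = y + 4). Shared: x=0 y=5 z=0. PCs: A@3 B@2 C@3
Step 9: thread C executes C4 (z = z - 1). Shared: x=0 y=5 z=-1. PCs: A@3 B@2 C@4

Answer: x=0 y=5 z=-1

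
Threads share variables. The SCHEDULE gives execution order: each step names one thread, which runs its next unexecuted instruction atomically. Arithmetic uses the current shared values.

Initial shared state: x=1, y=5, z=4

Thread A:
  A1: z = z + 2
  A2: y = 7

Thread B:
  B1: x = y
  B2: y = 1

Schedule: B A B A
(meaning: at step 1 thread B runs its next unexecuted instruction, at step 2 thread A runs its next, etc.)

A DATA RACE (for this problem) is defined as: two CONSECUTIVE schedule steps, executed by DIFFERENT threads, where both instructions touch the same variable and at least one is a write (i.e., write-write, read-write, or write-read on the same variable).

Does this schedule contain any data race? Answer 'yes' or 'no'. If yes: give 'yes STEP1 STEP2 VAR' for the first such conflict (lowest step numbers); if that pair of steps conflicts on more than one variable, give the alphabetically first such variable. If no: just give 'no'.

Steps 1,2: B(r=y,w=x) vs A(r=z,w=z). No conflict.
Steps 2,3: A(r=z,w=z) vs B(r=-,w=y). No conflict.
Steps 3,4: B(y = 1) vs A(y = 7). RACE on y (W-W).
First conflict at steps 3,4.

Answer: yes 3 4 y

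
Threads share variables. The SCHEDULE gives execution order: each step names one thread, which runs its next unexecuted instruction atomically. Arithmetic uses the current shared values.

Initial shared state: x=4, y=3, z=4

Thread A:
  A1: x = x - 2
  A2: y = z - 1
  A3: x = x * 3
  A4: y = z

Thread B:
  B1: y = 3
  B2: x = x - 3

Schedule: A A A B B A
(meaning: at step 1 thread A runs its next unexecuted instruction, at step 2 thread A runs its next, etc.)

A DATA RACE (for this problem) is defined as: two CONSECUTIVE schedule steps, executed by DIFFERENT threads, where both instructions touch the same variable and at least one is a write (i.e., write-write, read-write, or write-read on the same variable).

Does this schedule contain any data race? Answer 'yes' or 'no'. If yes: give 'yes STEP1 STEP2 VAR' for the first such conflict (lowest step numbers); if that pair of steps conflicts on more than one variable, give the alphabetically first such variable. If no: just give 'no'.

Answer: no

Derivation:
Steps 1,2: same thread (A). No race.
Steps 2,3: same thread (A). No race.
Steps 3,4: A(r=x,w=x) vs B(r=-,w=y). No conflict.
Steps 4,5: same thread (B). No race.
Steps 5,6: B(r=x,w=x) vs A(r=z,w=y). No conflict.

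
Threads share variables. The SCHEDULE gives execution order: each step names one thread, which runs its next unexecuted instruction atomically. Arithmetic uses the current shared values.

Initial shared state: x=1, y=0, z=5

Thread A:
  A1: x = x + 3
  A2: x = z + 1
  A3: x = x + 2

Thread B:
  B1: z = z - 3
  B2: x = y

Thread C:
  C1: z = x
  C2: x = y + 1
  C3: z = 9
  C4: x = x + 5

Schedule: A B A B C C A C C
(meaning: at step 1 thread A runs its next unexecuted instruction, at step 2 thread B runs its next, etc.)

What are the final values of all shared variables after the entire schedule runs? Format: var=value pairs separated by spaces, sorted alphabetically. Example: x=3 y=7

Answer: x=8 y=0 z=9

Derivation:
Step 1: thread A executes A1 (x = x + 3). Shared: x=4 y=0 z=5. PCs: A@1 B@0 C@0
Step 2: thread B executes B1 (z = z - 3). Shared: x=4 y=0 z=2. PCs: A@1 B@1 C@0
Step 3: thread A executes A2 (x = z + 1). Shared: x=3 y=0 z=2. PCs: A@2 B@1 C@0
Step 4: thread B executes B2 (x = y). Shared: x=0 y=0 z=2. PCs: A@2 B@2 C@0
Step 5: thread C executes C1 (z = x). Shared: x=0 y=0 z=0. PCs: A@2 B@2 C@1
Step 6: thread C executes C2 (x = y + 1). Shared: x=1 y=0 z=0. PCs: A@2 B@2 C@2
Step 7: thread A executes A3 (x = x + 2). Shared: x=3 y=0 z=0. PCs: A@3 B@2 C@2
Step 8: thread C executes C3 (z = 9). Shared: x=3 y=0 z=9. PCs: A@3 B@2 C@3
Step 9: thread C executes C4 (x = x + 5). Shared: x=8 y=0 z=9. PCs: A@3 B@2 C@4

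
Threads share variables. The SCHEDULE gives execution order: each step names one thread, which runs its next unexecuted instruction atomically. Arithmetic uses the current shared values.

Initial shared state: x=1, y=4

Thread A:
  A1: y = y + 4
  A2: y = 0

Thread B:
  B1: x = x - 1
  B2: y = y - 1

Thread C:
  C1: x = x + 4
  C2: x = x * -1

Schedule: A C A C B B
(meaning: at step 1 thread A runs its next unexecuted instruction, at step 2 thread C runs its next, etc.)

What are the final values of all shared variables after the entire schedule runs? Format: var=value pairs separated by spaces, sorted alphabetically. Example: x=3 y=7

Step 1: thread A executes A1 (y = y + 4). Shared: x=1 y=8. PCs: A@1 B@0 C@0
Step 2: thread C executes C1 (x = x + 4). Shared: x=5 y=8. PCs: A@1 B@0 C@1
Step 3: thread A executes A2 (y = 0). Shared: x=5 y=0. PCs: A@2 B@0 C@1
Step 4: thread C executes C2 (x = x * -1). Shared: x=-5 y=0. PCs: A@2 B@0 C@2
Step 5: thread B executes B1 (x = x - 1). Shared: x=-6 y=0. PCs: A@2 B@1 C@2
Step 6: thread B executes B2 (y = y - 1). Shared: x=-6 y=-1. PCs: A@2 B@2 C@2

Answer: x=-6 y=-1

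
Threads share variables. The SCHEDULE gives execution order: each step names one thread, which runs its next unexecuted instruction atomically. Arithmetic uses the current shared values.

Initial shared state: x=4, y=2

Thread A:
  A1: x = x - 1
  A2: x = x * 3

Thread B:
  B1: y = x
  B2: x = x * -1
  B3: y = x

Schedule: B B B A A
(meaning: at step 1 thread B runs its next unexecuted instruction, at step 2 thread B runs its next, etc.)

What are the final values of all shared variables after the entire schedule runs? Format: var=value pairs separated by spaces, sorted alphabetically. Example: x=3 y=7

Answer: x=-15 y=-4

Derivation:
Step 1: thread B executes B1 (y = x). Shared: x=4 y=4. PCs: A@0 B@1
Step 2: thread B executes B2 (x = x * -1). Shared: x=-4 y=4. PCs: A@0 B@2
Step 3: thread B executes B3 (y = x). Shared: x=-4 y=-4. PCs: A@0 B@3
Step 4: thread A executes A1 (x = x - 1). Shared: x=-5 y=-4. PCs: A@1 B@3
Step 5: thread A executes A2 (x = x * 3). Shared: x=-15 y=-4. PCs: A@2 B@3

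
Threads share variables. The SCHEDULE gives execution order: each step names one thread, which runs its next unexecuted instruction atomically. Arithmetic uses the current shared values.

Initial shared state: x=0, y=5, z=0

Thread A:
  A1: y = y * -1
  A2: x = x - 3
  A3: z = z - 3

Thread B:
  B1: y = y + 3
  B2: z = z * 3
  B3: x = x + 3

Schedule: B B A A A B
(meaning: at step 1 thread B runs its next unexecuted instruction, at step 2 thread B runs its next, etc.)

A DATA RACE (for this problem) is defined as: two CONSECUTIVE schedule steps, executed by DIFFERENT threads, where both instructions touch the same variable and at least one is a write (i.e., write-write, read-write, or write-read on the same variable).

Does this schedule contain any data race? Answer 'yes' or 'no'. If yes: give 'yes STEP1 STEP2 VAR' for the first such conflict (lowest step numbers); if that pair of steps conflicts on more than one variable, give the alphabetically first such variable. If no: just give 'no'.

Steps 1,2: same thread (B). No race.
Steps 2,3: B(r=z,w=z) vs A(r=y,w=y). No conflict.
Steps 3,4: same thread (A). No race.
Steps 4,5: same thread (A). No race.
Steps 5,6: A(r=z,w=z) vs B(r=x,w=x). No conflict.

Answer: no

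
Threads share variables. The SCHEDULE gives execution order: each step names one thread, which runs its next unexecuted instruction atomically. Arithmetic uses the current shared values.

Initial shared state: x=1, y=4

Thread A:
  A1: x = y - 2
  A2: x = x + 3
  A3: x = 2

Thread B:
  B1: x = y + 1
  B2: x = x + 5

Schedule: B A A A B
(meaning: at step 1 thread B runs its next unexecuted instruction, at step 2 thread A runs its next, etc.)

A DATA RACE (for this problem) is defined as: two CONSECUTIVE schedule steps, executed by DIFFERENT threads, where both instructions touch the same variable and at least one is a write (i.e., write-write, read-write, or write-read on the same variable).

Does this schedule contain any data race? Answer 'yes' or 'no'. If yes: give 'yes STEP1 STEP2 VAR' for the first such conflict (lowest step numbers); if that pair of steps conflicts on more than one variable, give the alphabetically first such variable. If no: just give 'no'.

Answer: yes 1 2 x

Derivation:
Steps 1,2: B(x = y + 1) vs A(x = y - 2). RACE on x (W-W).
Steps 2,3: same thread (A). No race.
Steps 3,4: same thread (A). No race.
Steps 4,5: A(x = 2) vs B(x = x + 5). RACE on x (W-W).
First conflict at steps 1,2.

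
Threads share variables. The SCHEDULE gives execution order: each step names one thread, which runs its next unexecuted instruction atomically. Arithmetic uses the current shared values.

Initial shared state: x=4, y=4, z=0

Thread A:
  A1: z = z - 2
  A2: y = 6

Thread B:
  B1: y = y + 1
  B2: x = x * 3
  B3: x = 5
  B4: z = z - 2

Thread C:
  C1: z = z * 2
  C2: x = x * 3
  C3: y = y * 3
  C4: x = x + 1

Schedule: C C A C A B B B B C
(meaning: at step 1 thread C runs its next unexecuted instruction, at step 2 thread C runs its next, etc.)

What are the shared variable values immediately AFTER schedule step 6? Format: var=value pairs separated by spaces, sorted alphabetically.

Answer: x=12 y=7 z=-2

Derivation:
Step 1: thread C executes C1 (z = z * 2). Shared: x=4 y=4 z=0. PCs: A@0 B@0 C@1
Step 2: thread C executes C2 (x = x * 3). Shared: x=12 y=4 z=0. PCs: A@0 B@0 C@2
Step 3: thread A executes A1 (z = z - 2). Shared: x=12 y=4 z=-2. PCs: A@1 B@0 C@2
Step 4: thread C executes C3 (y = y * 3). Shared: x=12 y=12 z=-2. PCs: A@1 B@0 C@3
Step 5: thread A executes A2 (y = 6). Shared: x=12 y=6 z=-2. PCs: A@2 B@0 C@3
Step 6: thread B executes B1 (y = y + 1). Shared: x=12 y=7 z=-2. PCs: A@2 B@1 C@3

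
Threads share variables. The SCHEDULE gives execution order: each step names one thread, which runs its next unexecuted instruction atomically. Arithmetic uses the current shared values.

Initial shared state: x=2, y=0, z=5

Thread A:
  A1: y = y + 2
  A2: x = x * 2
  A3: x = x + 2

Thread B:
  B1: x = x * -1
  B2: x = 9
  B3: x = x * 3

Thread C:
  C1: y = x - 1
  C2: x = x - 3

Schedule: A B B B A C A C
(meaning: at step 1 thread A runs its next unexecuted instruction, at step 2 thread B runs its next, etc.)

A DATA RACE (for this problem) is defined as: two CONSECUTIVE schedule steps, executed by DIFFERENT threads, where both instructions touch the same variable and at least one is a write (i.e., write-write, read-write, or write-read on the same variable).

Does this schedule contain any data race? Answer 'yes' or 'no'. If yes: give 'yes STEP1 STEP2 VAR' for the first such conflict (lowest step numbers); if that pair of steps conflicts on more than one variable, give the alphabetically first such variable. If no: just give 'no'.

Steps 1,2: A(r=y,w=y) vs B(r=x,w=x). No conflict.
Steps 2,3: same thread (B). No race.
Steps 3,4: same thread (B). No race.
Steps 4,5: B(x = x * 3) vs A(x = x * 2). RACE on x (W-W).
Steps 5,6: A(x = x * 2) vs C(y = x - 1). RACE on x (W-R).
Steps 6,7: C(y = x - 1) vs A(x = x + 2). RACE on x (R-W).
Steps 7,8: A(x = x + 2) vs C(x = x - 3). RACE on x (W-W).
First conflict at steps 4,5.

Answer: yes 4 5 x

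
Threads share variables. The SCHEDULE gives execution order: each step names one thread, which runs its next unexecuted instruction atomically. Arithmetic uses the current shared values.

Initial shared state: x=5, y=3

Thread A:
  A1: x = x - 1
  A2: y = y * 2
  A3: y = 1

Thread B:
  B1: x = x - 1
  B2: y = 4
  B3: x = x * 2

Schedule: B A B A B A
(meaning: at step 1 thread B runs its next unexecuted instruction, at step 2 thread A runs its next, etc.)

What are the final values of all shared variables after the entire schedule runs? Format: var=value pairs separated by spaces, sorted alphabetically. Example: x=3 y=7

Answer: x=6 y=1

Derivation:
Step 1: thread B executes B1 (x = x - 1). Shared: x=4 y=3. PCs: A@0 B@1
Step 2: thread A executes A1 (x = x - 1). Shared: x=3 y=3. PCs: A@1 B@1
Step 3: thread B executes B2 (y = 4). Shared: x=3 y=4. PCs: A@1 B@2
Step 4: thread A executes A2 (y = y * 2). Shared: x=3 y=8. PCs: A@2 B@2
Step 5: thread B executes B3 (x = x * 2). Shared: x=6 y=8. PCs: A@2 B@3
Step 6: thread A executes A3 (y = 1). Shared: x=6 y=1. PCs: A@3 B@3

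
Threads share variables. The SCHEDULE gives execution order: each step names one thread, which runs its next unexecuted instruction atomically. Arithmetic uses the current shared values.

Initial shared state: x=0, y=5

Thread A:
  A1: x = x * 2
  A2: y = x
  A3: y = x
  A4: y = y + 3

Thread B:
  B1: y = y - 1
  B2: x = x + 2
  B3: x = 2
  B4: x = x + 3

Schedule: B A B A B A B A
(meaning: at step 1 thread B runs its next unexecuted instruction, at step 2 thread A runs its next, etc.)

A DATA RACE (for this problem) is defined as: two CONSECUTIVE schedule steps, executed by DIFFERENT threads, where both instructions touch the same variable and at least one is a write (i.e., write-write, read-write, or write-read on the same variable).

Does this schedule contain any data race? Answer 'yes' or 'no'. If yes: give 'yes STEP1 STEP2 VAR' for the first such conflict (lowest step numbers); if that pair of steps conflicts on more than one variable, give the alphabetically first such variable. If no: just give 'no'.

Steps 1,2: B(r=y,w=y) vs A(r=x,w=x). No conflict.
Steps 2,3: A(x = x * 2) vs B(x = x + 2). RACE on x (W-W).
Steps 3,4: B(x = x + 2) vs A(y = x). RACE on x (W-R).
Steps 4,5: A(y = x) vs B(x = 2). RACE on x (R-W).
Steps 5,6: B(x = 2) vs A(y = x). RACE on x (W-R).
Steps 6,7: A(y = x) vs B(x = x + 3). RACE on x (R-W).
Steps 7,8: B(r=x,w=x) vs A(r=y,w=y). No conflict.
First conflict at steps 2,3.

Answer: yes 2 3 x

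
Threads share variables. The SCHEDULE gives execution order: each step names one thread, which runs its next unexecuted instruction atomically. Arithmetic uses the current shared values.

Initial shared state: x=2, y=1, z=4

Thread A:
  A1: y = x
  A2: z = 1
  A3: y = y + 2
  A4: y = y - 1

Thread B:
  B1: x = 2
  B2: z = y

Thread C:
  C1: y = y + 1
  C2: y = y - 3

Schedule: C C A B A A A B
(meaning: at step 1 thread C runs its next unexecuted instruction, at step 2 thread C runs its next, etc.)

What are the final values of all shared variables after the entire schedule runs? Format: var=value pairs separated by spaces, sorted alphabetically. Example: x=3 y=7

Answer: x=2 y=3 z=3

Derivation:
Step 1: thread C executes C1 (y = y + 1). Shared: x=2 y=2 z=4. PCs: A@0 B@0 C@1
Step 2: thread C executes C2 (y = y - 3). Shared: x=2 y=-1 z=4. PCs: A@0 B@0 C@2
Step 3: thread A executes A1 (y = x). Shared: x=2 y=2 z=4. PCs: A@1 B@0 C@2
Step 4: thread B executes B1 (x = 2). Shared: x=2 y=2 z=4. PCs: A@1 B@1 C@2
Step 5: thread A executes A2 (z = 1). Shared: x=2 y=2 z=1. PCs: A@2 B@1 C@2
Step 6: thread A executes A3 (y = y + 2). Shared: x=2 y=4 z=1. PCs: A@3 B@1 C@2
Step 7: thread A executes A4 (y = y - 1). Shared: x=2 y=3 z=1. PCs: A@4 B@1 C@2
Step 8: thread B executes B2 (z = y). Shared: x=2 y=3 z=3. PCs: A@4 B@2 C@2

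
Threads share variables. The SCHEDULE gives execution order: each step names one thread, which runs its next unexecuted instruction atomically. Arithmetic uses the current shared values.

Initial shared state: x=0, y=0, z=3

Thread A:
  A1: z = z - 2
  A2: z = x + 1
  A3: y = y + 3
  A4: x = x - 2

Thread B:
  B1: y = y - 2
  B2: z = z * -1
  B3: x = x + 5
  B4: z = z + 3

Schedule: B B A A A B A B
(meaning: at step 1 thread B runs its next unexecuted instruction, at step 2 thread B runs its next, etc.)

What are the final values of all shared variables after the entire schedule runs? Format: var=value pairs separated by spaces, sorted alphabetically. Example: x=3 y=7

Answer: x=3 y=1 z=4

Derivation:
Step 1: thread B executes B1 (y = y - 2). Shared: x=0 y=-2 z=3. PCs: A@0 B@1
Step 2: thread B executes B2 (z = z * -1). Shared: x=0 y=-2 z=-3. PCs: A@0 B@2
Step 3: thread A executes A1 (z = z - 2). Shared: x=0 y=-2 z=-5. PCs: A@1 B@2
Step 4: thread A executes A2 (z = x + 1). Shared: x=0 y=-2 z=1. PCs: A@2 B@2
Step 5: thread A executes A3 (y = y + 3). Shared: x=0 y=1 z=1. PCs: A@3 B@2
Step 6: thread B executes B3 (x = x + 5). Shared: x=5 y=1 z=1. PCs: A@3 B@3
Step 7: thread A executes A4 (x = x - 2). Shared: x=3 y=1 z=1. PCs: A@4 B@3
Step 8: thread B executes B4 (z = z + 3). Shared: x=3 y=1 z=4. PCs: A@4 B@4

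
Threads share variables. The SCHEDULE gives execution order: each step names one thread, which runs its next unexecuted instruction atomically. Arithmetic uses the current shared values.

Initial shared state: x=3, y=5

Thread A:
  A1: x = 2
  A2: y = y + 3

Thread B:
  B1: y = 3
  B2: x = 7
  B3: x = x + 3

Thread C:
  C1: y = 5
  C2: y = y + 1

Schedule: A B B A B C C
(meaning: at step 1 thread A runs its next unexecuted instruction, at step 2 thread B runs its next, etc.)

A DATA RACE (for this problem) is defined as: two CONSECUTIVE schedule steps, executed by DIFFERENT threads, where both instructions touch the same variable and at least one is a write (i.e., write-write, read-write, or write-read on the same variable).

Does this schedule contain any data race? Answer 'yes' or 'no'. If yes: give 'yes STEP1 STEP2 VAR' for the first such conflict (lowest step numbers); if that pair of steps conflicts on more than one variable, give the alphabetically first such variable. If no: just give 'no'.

Steps 1,2: A(r=-,w=x) vs B(r=-,w=y). No conflict.
Steps 2,3: same thread (B). No race.
Steps 3,4: B(r=-,w=x) vs A(r=y,w=y). No conflict.
Steps 4,5: A(r=y,w=y) vs B(r=x,w=x). No conflict.
Steps 5,6: B(r=x,w=x) vs C(r=-,w=y). No conflict.
Steps 6,7: same thread (C). No race.

Answer: no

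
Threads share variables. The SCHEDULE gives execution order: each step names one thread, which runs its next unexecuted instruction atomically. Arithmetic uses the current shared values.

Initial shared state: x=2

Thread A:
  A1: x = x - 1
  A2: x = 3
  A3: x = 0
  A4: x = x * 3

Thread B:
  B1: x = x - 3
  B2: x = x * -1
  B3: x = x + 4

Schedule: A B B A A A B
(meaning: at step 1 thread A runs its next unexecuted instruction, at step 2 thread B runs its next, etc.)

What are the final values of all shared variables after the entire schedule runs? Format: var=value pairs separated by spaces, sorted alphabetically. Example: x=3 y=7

Answer: x=4

Derivation:
Step 1: thread A executes A1 (x = x - 1). Shared: x=1. PCs: A@1 B@0
Step 2: thread B executes B1 (x = x - 3). Shared: x=-2. PCs: A@1 B@1
Step 3: thread B executes B2 (x = x * -1). Shared: x=2. PCs: A@1 B@2
Step 4: thread A executes A2 (x = 3). Shared: x=3. PCs: A@2 B@2
Step 5: thread A executes A3 (x = 0). Shared: x=0. PCs: A@3 B@2
Step 6: thread A executes A4 (x = x * 3). Shared: x=0. PCs: A@4 B@2
Step 7: thread B executes B3 (x = x + 4). Shared: x=4. PCs: A@4 B@3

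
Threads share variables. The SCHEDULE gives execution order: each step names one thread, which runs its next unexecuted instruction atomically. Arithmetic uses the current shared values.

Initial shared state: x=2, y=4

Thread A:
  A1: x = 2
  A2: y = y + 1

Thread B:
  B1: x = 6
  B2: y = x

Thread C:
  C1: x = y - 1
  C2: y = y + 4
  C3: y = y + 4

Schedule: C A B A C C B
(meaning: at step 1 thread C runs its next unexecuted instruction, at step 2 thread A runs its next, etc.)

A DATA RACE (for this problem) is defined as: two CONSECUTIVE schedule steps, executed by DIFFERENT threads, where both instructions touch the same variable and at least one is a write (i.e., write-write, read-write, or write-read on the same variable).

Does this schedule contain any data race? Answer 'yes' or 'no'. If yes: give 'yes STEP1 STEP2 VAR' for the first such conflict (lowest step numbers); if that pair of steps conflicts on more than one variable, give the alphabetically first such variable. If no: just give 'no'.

Steps 1,2: C(x = y - 1) vs A(x = 2). RACE on x (W-W).
Steps 2,3: A(x = 2) vs B(x = 6). RACE on x (W-W).
Steps 3,4: B(r=-,w=x) vs A(r=y,w=y). No conflict.
Steps 4,5: A(y = y + 1) vs C(y = y + 4). RACE on y (W-W).
Steps 5,6: same thread (C). No race.
Steps 6,7: C(y = y + 4) vs B(y = x). RACE on y (W-W).
First conflict at steps 1,2.

Answer: yes 1 2 x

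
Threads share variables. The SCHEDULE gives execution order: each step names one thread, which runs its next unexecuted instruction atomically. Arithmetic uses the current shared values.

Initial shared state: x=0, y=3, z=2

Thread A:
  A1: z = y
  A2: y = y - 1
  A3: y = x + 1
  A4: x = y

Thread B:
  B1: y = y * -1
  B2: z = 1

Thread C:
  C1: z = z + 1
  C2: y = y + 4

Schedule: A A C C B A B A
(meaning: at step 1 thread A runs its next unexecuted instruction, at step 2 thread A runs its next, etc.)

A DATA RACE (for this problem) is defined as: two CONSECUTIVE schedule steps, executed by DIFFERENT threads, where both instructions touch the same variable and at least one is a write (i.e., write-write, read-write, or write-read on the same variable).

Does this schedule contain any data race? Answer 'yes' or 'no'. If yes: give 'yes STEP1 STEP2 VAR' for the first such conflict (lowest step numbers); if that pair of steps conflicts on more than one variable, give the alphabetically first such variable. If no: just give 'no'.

Steps 1,2: same thread (A). No race.
Steps 2,3: A(r=y,w=y) vs C(r=z,w=z). No conflict.
Steps 3,4: same thread (C). No race.
Steps 4,5: C(y = y + 4) vs B(y = y * -1). RACE on y (W-W).
Steps 5,6: B(y = y * -1) vs A(y = x + 1). RACE on y (W-W).
Steps 6,7: A(r=x,w=y) vs B(r=-,w=z). No conflict.
Steps 7,8: B(r=-,w=z) vs A(r=y,w=x). No conflict.
First conflict at steps 4,5.

Answer: yes 4 5 y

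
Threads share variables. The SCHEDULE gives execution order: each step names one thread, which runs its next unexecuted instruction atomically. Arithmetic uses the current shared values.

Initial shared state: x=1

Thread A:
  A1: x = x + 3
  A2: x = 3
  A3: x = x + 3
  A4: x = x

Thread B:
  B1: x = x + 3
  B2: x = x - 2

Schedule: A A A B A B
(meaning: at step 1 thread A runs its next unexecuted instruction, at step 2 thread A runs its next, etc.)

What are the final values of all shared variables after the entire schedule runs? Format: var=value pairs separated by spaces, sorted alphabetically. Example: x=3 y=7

Answer: x=7

Derivation:
Step 1: thread A executes A1 (x = x + 3). Shared: x=4. PCs: A@1 B@0
Step 2: thread A executes A2 (x = 3). Shared: x=3. PCs: A@2 B@0
Step 3: thread A executes A3 (x = x + 3). Shared: x=6. PCs: A@3 B@0
Step 4: thread B executes B1 (x = x + 3). Shared: x=9. PCs: A@3 B@1
Step 5: thread A executes A4 (x = x). Shared: x=9. PCs: A@4 B@1
Step 6: thread B executes B2 (x = x - 2). Shared: x=7. PCs: A@4 B@2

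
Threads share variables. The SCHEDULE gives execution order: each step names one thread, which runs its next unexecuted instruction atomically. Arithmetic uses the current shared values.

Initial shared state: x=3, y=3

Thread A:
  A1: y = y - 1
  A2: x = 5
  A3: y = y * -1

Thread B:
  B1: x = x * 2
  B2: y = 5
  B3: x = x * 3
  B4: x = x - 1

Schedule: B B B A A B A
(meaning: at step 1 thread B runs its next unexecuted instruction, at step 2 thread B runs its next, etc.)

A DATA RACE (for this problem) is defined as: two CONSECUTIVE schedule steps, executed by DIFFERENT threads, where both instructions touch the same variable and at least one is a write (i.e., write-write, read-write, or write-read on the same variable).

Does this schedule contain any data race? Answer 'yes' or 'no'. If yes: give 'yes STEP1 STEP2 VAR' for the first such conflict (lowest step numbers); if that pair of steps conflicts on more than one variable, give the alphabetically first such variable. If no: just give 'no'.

Steps 1,2: same thread (B). No race.
Steps 2,3: same thread (B). No race.
Steps 3,4: B(r=x,w=x) vs A(r=y,w=y). No conflict.
Steps 4,5: same thread (A). No race.
Steps 5,6: A(x = 5) vs B(x = x - 1). RACE on x (W-W).
Steps 6,7: B(r=x,w=x) vs A(r=y,w=y). No conflict.
First conflict at steps 5,6.

Answer: yes 5 6 x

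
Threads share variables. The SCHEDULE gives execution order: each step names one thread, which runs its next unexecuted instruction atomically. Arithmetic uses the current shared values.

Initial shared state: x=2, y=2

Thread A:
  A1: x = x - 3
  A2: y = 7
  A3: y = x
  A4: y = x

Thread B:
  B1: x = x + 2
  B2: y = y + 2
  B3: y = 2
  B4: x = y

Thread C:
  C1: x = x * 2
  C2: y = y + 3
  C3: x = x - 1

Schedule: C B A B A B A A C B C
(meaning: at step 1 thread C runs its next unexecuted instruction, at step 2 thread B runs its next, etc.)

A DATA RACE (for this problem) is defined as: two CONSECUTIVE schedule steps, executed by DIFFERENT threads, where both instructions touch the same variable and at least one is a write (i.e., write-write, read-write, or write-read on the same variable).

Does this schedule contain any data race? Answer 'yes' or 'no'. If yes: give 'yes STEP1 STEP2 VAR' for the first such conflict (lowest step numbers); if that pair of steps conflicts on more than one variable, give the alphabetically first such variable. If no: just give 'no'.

Steps 1,2: C(x = x * 2) vs B(x = x + 2). RACE on x (W-W).
Steps 2,3: B(x = x + 2) vs A(x = x - 3). RACE on x (W-W).
Steps 3,4: A(r=x,w=x) vs B(r=y,w=y). No conflict.
Steps 4,5: B(y = y + 2) vs A(y = 7). RACE on y (W-W).
Steps 5,6: A(y = 7) vs B(y = 2). RACE on y (W-W).
Steps 6,7: B(y = 2) vs A(y = x). RACE on y (W-W).
Steps 7,8: same thread (A). No race.
Steps 8,9: A(y = x) vs C(y = y + 3). RACE on y (W-W).
Steps 9,10: C(y = y + 3) vs B(x = y). RACE on y (W-R).
Steps 10,11: B(x = y) vs C(x = x - 1). RACE on x (W-W).
First conflict at steps 1,2.

Answer: yes 1 2 x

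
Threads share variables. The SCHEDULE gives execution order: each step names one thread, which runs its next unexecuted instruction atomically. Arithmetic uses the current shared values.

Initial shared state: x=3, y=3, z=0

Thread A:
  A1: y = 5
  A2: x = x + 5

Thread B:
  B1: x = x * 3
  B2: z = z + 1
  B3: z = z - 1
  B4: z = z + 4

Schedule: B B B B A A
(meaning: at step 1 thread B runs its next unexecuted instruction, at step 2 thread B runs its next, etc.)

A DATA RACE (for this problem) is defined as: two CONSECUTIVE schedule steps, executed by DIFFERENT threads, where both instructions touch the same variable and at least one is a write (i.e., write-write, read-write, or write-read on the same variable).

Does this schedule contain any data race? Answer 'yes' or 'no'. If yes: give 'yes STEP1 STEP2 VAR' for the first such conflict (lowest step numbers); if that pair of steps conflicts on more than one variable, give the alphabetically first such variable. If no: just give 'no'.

Answer: no

Derivation:
Steps 1,2: same thread (B). No race.
Steps 2,3: same thread (B). No race.
Steps 3,4: same thread (B). No race.
Steps 4,5: B(r=z,w=z) vs A(r=-,w=y). No conflict.
Steps 5,6: same thread (A). No race.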